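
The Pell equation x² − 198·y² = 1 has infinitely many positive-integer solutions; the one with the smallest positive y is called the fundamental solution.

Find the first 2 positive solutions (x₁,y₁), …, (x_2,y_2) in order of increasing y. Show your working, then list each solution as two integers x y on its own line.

[14; 14,28] for √198; ℓ=2 ⇒ convergent index 1
i=0: a=14 ⇒ p=14, q=1
i=1: a=14 ⇒ p=197, q=14
→ (197, 14).  Check: 197²=38809, 198·14²=38808, difference 1.
n=2: (197,14)∘(197,14) = (197·197+198·14·14, 197·14+14·197) = (77617,5516)

197 14
77617 5516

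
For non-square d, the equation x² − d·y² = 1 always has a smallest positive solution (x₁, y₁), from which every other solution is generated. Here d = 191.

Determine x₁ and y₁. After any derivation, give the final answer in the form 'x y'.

8994000 650783

d=191: √d = [13; 1,4,1,1,3,…,4,1,26] (ℓ=16, even), read p_15/q_15
a_0=13:  p_0=13·1+0=13,  q_0=13·0+1=1
…
a_2=4:  p_2=4·14+13=69,  q_2=4·1+1=5
…
a_6=2:  p_6=2·539+152=1230,  q_6=2·39+11=89
…
a_9=2:  p_9=2·40217+2999=83433,  q_9=2·2910+217=6037
a_10=2:  p_10=2·83433+40217=207083,  q_10=2·6037+2910=14984
…
a_14=4:  p_14=4·1616447+911765=7377553,  q_14=4·116962+65973=533821
a_15=1:  p_15=1·7377553+1616447=8994000,  q_15=1·533821+116962=650783
fundamental: x₁=8994000, y₁=650783  (since 80892036000000 − 191·423518513089 = 1)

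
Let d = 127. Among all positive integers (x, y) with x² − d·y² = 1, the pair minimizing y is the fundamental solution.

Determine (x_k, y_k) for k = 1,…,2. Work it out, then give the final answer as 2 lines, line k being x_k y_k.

4730624 419775
44757606858751 3971595379200

d=127: √d = [11; 3,1,2,2,7,11,7,2,2,1,3,22] (ℓ=12, even), read p_11/q_11
step 0: (11, 1)  from 11·(1,0) + (0,1)
step 1: (34, 3)  from 3·(11,1) + (1,0)
step 2: (45, 4)  from 1·(34,3) + (11,1)
step 3: (124, 11)  from 2·(45,4) + (34,3)
step 4: (293, 26)  from 2·(124,11) + (45,4)
…
step 7: (171701, 15236)  from 7·(24218,2149) + (2175,193)
step 8: (367620, 32621)  from 2·(171701,15236) + (24218,2149)
step 9: (906941, 80478)  from 2·(367620,32621) + (171701,15236)
step 10: (1274561, 113099)  from 1·(906941,80478) + (367620,32621)
step 11: (4730624, 419775)  from 3·(1274561,113099) + (906941,80478)
(x₁, y₁) = (4730624, 419775);  4730624² − 127·419775² = 1 ✓
n=2: (4730624,419775)∘(4730624,419775) = (4730624·4730624+127·419775·419775, 4730624·419775+419775·4730624) = (44757606858751,3971595379200)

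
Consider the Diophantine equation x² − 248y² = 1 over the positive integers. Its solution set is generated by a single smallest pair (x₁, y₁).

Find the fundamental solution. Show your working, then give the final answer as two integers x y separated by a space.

63 4

[15; 1,2,1,30] for √248; ℓ=4 ⇒ convergent index 3
i=0: a=15 ⇒ p=15, q=1
…
i=2: a=2 ⇒ p=47, q=3
i=3: a=1 ⇒ p=63, q=4
→ (63, 4).  Check: 63²=3969, 248·4²=3968, difference 1.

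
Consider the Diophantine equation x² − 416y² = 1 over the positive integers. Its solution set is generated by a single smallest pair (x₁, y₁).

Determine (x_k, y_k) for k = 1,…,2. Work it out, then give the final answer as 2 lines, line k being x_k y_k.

5201 255
54100801 2652510

[20; 2,1,1,9,1,1,2,40] for √416; ℓ=8 ⇒ convergent index 7
k=0  a_k=20  p_k/q_k = 20/1
…
k=4  a_k=9  p_k/q_k = 979/48
…
k=6  a_k=1  p_k/q_k = 2060/101
k=7  a_k=2  p_k/q_k = 5201/255
(x₁, y₁) = (5201, 255);  5201² − 416·255² = 1 ✓
k=2:  x_2 = 5201·5201+416·255·255 = 54100801,  y_2 = 5201·255+255·5201 = 2652510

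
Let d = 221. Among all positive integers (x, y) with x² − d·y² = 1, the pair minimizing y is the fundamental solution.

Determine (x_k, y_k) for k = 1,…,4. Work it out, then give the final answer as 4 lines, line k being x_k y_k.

[14; 1,6,2,6,1,28] for √221; ℓ=6 ⇒ convergent index 5
step 0: (14, 1)  from 14·(1,0) + (0,1)
…
step 2: (104, 7)  from 6·(15,1) + (14,1)
step 3: (223, 15)  from 2·(104,7) + (15,1)
step 4: (1442, 97)  from 6·(223,15) + (104,7)
step 5: (1665, 112)  from 1·(1442,97) + (223,15)
fundamental: x₁=1665, y₁=112  (since 2772225 − 221·12544 = 1)
(1665+112√221)^2 = 5544449 + 372960√221
(1665+112√221)^3 = 18463013505 + 1241956688√221
(1665+112√221)^4 = 61481829427201 + 4135715398080√221

1665 112
5544449 372960
18463013505 1241956688
61481829427201 4135715398080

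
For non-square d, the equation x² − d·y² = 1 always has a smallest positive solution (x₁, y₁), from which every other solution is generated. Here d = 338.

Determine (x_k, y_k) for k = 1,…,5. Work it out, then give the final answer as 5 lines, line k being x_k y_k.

114243 6214
26102926097 1419812004
5964153172084899 324407165539730
1362725501650887306817 74122495624090936776
311363698964240484013304163 16935952534841634614661406

d=338: √d = [18; 2,1,1,2,36] (ℓ=5, odd), read p_9/q_9
i=0: a=18 ⇒ p=18, q=1
…
i=3: a=1 ⇒ p=92, q=5
i=4: a=2 ⇒ p=239, q=13
…
i=8: a=1 ⇒ p=43958, q=2391
i=9: a=2 ⇒ p=114243, q=6214
→ (114243, 6214).  Check: 114243²=13051463049, 338·6214²=13051463048, difference 1.
k=2:  x_2 = 114243·114243+338·6214·6214 = 26102926097,  y_2 = 114243·6214+6214·114243 = 1419812004
k=3:  x_3 = 114243·26102926097+338·6214·1419812004 = 5964153172084899,  y_3 = 114243·1419812004+6214·26102926097 = 324407165539730
k=4:  x_4 = 114243·5964153172084899+338·6214·324407165539730 = 1362725501650887306817,  y_4 = 114243·324407165539730+6214·5964153172084899 = 74122495624090936776
k=5:  x_5 = 114243·1362725501650887306817+338·6214·74122495624090936776 = 311363698964240484013304163,  y_5 = 114243·74122495624090936776+6214·1362725501650887306817 = 16935952534841634614661406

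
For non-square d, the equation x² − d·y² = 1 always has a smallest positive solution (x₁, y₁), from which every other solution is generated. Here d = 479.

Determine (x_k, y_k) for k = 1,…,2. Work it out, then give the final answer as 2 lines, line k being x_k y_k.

[21; 1,7,1,3,2,21,2,3,1,7,1,42] for √479; ℓ=12 ⇒ convergent index 11
k=0  a_k=21  p_k/q_k = 21/1
…
k=3  a_k=1  p_k/q_k = 197/9
k=4  a_k=3  p_k/q_k = 766/35
k=5  a_k=2  p_k/q_k = 1729/79
…
k=9  a_k=1  p_k/q_k = 340591/15562
k=10  a_k=7  p_k/q_k = 2648849/121029
k=11  a_k=1  p_k/q_k = 2989440/136591
→ (2989440, 136591).  Check: 2989440²=8936751513600, 479·136591²=8936751513599, difference 1.
k=2:  x_2 = 2989440·2989440+479·136591·136591 = 17873503027199,  y_2 = 2989440·136591+136591·2989440 = 816661198080

2989440 136591
17873503027199 816661198080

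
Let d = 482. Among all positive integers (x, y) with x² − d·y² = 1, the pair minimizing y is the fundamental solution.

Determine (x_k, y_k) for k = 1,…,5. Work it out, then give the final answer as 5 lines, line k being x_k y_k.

√482 → a₀=21, period (1,20,1,42); ℓ=4 even so k=3
i=0: a=21 ⇒ p=21, q=1
…
i=2: a=20 ⇒ p=461, q=21
i=3: a=1 ⇒ p=483, q=22
(x₁, y₁) = (483, 22);  483² − 482·22² = 1 ✓
k=2:  x_2 = 483·483+482·22·22 = 466577,  y_2 = 483·22+22·483 = 21252
k=3:  x_3 = 483·466577+482·22·21252 = 450712899,  y_3 = 483·21252+22·466577 = 20529410
k=4:  x_4 = 483·450712899+482·22·20529410 = 435388193857,  y_4 = 483·20529410+22·450712899 = 19831388808
k=5:  x_5 = 483·435388193857+482·22·19831388808 = 420584544552963,  y_5 = 483·19831388808+22·435388193857 = 19157101059118

483 22
466577 21252
450712899 20529410
435388193857 19831388808
420584544552963 19157101059118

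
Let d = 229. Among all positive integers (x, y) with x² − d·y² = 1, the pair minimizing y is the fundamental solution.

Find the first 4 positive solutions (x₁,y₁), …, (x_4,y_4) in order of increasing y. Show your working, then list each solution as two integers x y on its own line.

5848201 386460
68402909872801 4520191516920
800067931842043513801 52869977098885735380
9357916158133073035999171201 618388505879356792878585840

√229 = [15; 7,1,1,7,30, …], period ℓ=5 (odd) → k=9
k=0  a_k=15  p_k/q_k = 15/1
k=1  a_k=7  p_k/q_k = 106/7
…
k=4  a_k=7  p_k/q_k = 1710/113
k=5  a_k=30  p_k/q_k = 51527/3405
k=6  a_k=7  p_k/q_k = 362399/23948
k=7  a_k=1  p_k/q_k = 413926/27353
k=8  a_k=1  p_k/q_k = 776325/51301
k=9  a_k=7  p_k/q_k = 5848201/386460
→ (5848201, 386460).  Check: 5848201²=34201454936401, 229·386460²=34201454936400, difference 1.
n=2: (5848201,386460)∘(5848201,386460) = (5848201·5848201+229·386460·386460, 5848201·386460+386460·5848201) = (68402909872801,4520191516920)
n=3: (68402909872801,4520191516920)∘(5848201,386460) = (5848201·68402909872801+229·386460·4520191516920, 5848201·4520191516920+386460·68402909872801) = (800067931842043513801,52869977098885735380)
n=4: (800067931842043513801,52869977098885735380)∘(5848201,386460) = (5848201·800067931842043513801+229·386460·52869977098885735380, 5848201·52869977098885735380+386460·800067931842043513801) = (9357916158133073035999171201,618388505879356792878585840)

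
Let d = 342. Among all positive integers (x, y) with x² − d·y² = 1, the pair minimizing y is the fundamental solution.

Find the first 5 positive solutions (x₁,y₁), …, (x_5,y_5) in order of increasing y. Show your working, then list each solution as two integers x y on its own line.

√342 = [18; 2,36, …], period ℓ=2 (even) → k=1
step 0: (18, 1)  from 18·(1,0) + (0,1)
step 1: (37, 2)  from 2·(18,1) + (1,0)
→ (37, 2).  Check: 37²=1369, 342·2²=1368, difference 1.
(37+2√342)^2 = 2737 + 148√342
(37+2√342)^3 = 202501 + 10950√342
(37+2√342)^4 = 14982337 + 810152√342
(37+2√342)^5 = 1108490437 + 59940298√342

37 2
2737 148
202501 10950
14982337 810152
1108490437 59940298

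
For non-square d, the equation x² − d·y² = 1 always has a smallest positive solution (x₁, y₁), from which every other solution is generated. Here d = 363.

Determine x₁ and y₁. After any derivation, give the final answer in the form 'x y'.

√363 → a₀=19, period (19,38); ℓ=2 even so k=1
a_0=19:  p_0=19·1+0=19,  q_0=19·0+1=1
a_1=19:  p_1=19·19+1=362,  q_1=19·1+0=19
(x₁, y₁) = (362, 19);  362² − 363·19² = 1 ✓

362 19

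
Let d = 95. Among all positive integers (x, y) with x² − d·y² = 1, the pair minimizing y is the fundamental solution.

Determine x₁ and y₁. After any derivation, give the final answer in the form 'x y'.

√95 = [9; 1,2,1,18, …], period ℓ=4 (even) → k=3
i=0: a=9 ⇒ p=9, q=1
…
i=2: a=2 ⇒ p=29, q=3
i=3: a=1 ⇒ p=39, q=4
→ (39, 4).  Check: 39²=1521, 95·4²=1520, difference 1.

39 4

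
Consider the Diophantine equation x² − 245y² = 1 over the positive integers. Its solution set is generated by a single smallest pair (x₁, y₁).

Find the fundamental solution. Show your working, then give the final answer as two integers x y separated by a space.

51841 3312

√245 = [15; 1,1,1,7,6,7,1,1,1,30, …], period ℓ=10 (even) → k=9
i=0: a=15 ⇒ p=15, q=1
…
i=2: a=1 ⇒ p=31, q=2
i=3: a=1 ⇒ p=47, q=3
i=4: a=7 ⇒ p=360, q=23
…
i=6: a=7 ⇒ p=15809, q=1010
i=7: a=1 ⇒ p=18016, q=1151
i=8: a=1 ⇒ p=33825, q=2161
i=9: a=1 ⇒ p=51841, q=3312
(x₁, y₁) = (51841, 3312);  51841² − 245·3312² = 1 ✓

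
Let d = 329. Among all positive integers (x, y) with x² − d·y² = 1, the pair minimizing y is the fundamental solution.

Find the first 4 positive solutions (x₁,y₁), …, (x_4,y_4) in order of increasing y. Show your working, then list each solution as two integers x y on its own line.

2376415 131016
11294696504449 622696775280
53681772387237964255 2959571914453911384
255140338255224918953587201 14066342182173360946441440

d=329: √d = [18; 7,4,2,1,1,4,1,1,2,4,7,36] (ℓ=12, even), read p_11/q_11
i=0: a=18 ⇒ p=18, q=1
i=1: a=7 ⇒ p=127, q=7
i=2: a=4 ⇒ p=526, q=29
…
i=5: a=1 ⇒ p=2884, q=159
i=6: a=4 ⇒ p=13241, q=730
…
i=8: a=1 ⇒ p=29366, q=1619
i=9: a=2 ⇒ p=74857, q=4127
i=10: a=4 ⇒ p=328794, q=18127
i=11: a=7 ⇒ p=2376415, q=131016
(x₁, y₁) = (2376415, 131016);  2376415² − 329·131016² = 1 ✓
(2376415+131016√329)^2 = 11294696504449 + 622696775280√329
(2376415+131016√329)^3 = 53681772387237964255 + 2959571914453911384√329
(2376415+131016√329)^4 = 255140338255224918953587201 + 14066342182173360946441440√329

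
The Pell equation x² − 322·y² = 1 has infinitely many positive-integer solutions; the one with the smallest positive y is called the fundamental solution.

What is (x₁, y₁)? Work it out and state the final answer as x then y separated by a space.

√322 = [17; 1,16,1,34, …], period ℓ=4 (even) → k=3
k=0  a_k=17  p_k/q_k = 17/1
k=1  a_k=1  p_k/q_k = 18/1
k=2  a_k=16  p_k/q_k = 305/17
k=3  a_k=1  p_k/q_k = 323/18
→ (323, 18).  Check: 323²=104329, 322·18²=104328, difference 1.

323 18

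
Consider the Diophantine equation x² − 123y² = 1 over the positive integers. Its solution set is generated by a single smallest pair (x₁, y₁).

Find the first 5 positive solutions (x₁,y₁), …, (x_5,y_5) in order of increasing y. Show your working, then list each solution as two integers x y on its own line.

122 11
29767 2684
7263026 654885
1772148577 159789256
432396989762 38987923579

d=123: √d = [11; 11,22] (ℓ=2, even), read p_1/q_1
k=0  a_k=11  p_k/q_k = 11/1
k=1  a_k=11  p_k/q_k = 122/11
fundamental: x₁=122, y₁=11  (since 14884 − 123·121 = 1)
k=2:  x_2 = 122·122+123·11·11 = 29767,  y_2 = 122·11+11·122 = 2684
k=3:  x_3 = 122·29767+123·11·2684 = 7263026,  y_3 = 122·2684+11·29767 = 654885
k=4:  x_4 = 122·7263026+123·11·654885 = 1772148577,  y_4 = 122·654885+11·7263026 = 159789256
k=5:  x_5 = 122·1772148577+123·11·159789256 = 432396989762,  y_5 = 122·159789256+11·1772148577 = 38987923579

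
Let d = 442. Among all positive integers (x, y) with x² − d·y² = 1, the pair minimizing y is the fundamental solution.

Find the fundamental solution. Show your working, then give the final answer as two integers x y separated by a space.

883 42

d=442: √d = [21; 42] (ℓ=1, odd), read p_1/q_1
step 0: (21, 1)  from 21·(1,0) + (0,1)
step 1: (883, 42)  from 42·(21,1) + (1,0)
(x₁, y₁) = (883, 42);  883² − 442·42² = 1 ✓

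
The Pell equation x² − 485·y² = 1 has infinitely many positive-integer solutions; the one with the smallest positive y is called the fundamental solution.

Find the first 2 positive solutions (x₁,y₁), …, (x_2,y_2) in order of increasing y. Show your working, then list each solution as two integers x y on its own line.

969 44
1877921 85272

d=485: √d = [22; 44] (ℓ=1, odd), read p_1/q_1
step 0: (22, 1)  from 22·(1,0) + (0,1)
step 1: (969, 44)  from 44·(22,1) + (1,0)
fundamental: x₁=969, y₁=44  (since 938961 − 485·1936 = 1)
(x_2, y_2) = (969·969 + 485·44·44, 969·44 + 44·969) = (1877921, 85272)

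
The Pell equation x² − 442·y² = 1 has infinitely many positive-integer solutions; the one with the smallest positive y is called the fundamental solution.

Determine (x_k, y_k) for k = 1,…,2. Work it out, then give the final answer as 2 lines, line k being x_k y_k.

√442 → a₀=21, period (42); ℓ=1 odd so k=1
i=0: a=21 ⇒ p=21, q=1
i=1: a=42 ⇒ p=883, q=42
→ (883, 42).  Check: 883²=779689, 442·42²=779688, difference 1.
n=2: (883,42)∘(883,42) = (883·883+442·42·42, 883·42+42·883) = (1559377,74172)

883 42
1559377 74172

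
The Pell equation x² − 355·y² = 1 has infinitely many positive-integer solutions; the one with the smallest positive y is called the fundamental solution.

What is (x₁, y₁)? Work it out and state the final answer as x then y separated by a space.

954809 50676

√355 → a₀=18, period (1,5,3,3,1,6,1,3,3,5,1,36); ℓ=12 even so k=11
i=0: a=18 ⇒ p=18, q=1
…
i=2: a=5 ⇒ p=113, q=6
i=3: a=3 ⇒ p=358, q=19
i=4: a=3 ⇒ p=1187, q=63
i=5: a=1 ⇒ p=1545, q=82
i=6: a=6 ⇒ p=10457, q=555
i=7: a=1 ⇒ p=12002, q=637
i=8: a=3 ⇒ p=46463, q=2466
i=9: a=3 ⇒ p=151391, q=8035
i=10: a=5 ⇒ p=803418, q=42641
i=11: a=1 ⇒ p=954809, q=50676
fundamental: x₁=954809, y₁=50676  (since 911660226481 − 355·2568056976 = 1)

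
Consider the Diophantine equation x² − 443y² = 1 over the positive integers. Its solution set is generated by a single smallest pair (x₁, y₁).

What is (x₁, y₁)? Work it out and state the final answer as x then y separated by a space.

442 21

d=443: √d = [21; 21,42] (ℓ=2, even), read p_1/q_1
k=0  a_k=21  p_k/q_k = 21/1
k=1  a_k=21  p_k/q_k = 442/21
(x₁, y₁) = (442, 21);  442² − 443·21² = 1 ✓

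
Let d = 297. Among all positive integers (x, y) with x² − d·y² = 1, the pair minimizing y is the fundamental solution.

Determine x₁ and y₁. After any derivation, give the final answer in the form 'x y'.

√297 = [17; 4,3,1,1,2,1,1,3,4,34, …], period ℓ=10 (even) → k=9
i=0: a=17 ⇒ p=17, q=1
…
i=5: a=2 ⇒ p=1327, q=77
i=6: a=1 ⇒ p=1844, q=107
…
i=8: a=3 ⇒ p=11357, q=659
i=9: a=4 ⇒ p=48599, q=2820
→ (48599, 2820).  Check: 48599²=2361862801, 297·2820²=2361862800, difference 1.

48599 2820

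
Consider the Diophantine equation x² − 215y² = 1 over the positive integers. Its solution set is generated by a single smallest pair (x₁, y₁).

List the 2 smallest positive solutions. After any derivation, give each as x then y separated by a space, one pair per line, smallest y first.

44 3
3871 264

[14; 1,1,1,28] for √215; ℓ=4 ⇒ convergent index 3
a_0=14:  p_0=14·1+0=14,  q_0=14·0+1=1
a_1=1:  p_1=1·14+1=15,  q_1=1·1+0=1
a_2=1:  p_2=1·15+14=29,  q_2=1·1+1=2
a_3=1:  p_3=1·29+15=44,  q_3=1·2+1=3
(x₁, y₁) = (44, 3);  44² − 215·3² = 1 ✓
k=2:  x_2 = 44·44+215·3·3 = 3871,  y_2 = 44·3+3·44 = 264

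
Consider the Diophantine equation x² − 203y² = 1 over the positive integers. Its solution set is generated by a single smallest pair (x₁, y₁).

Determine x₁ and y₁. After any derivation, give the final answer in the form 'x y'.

d=203: √d = [14; 4,28] (ℓ=2, even), read p_1/q_1
i=0: a=14 ⇒ p=14, q=1
i=1: a=4 ⇒ p=57, q=4
(x₁, y₁) = (57, 4);  57² − 203·4² = 1 ✓

57 4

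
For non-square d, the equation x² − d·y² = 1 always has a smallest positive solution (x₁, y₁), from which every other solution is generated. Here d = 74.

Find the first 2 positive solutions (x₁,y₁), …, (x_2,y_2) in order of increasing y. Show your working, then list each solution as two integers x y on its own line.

3699 430
27365201 3181140

√74 → a₀=8, period (1,1,1,1,16); ℓ=5 odd so k=9
k=0  a_k=8  p_k/q_k = 8/1
…
k=5  a_k=16  p_k/q_k = 714/83
…
k=8  a_k=1  p_k/q_k = 2228/259
k=9  a_k=1  p_k/q_k = 3699/430
(x₁, y₁) = (3699, 430);  3699² − 74·430² = 1 ✓
(x_2, y_2) = (3699·3699 + 74·430·430, 3699·430 + 430·3699) = (27365201, 3181140)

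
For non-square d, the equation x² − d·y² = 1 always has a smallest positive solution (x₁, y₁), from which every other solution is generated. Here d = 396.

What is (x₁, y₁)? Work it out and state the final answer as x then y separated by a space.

d=396: √d = [19; 1,8,1,38] (ℓ=4, even), read p_3/q_3
k=0  a_k=19  p_k/q_k = 19/1
k=1  a_k=1  p_k/q_k = 20/1
k=2  a_k=8  p_k/q_k = 179/9
k=3  a_k=1  p_k/q_k = 199/10
→ (199, 10).  Check: 199²=39601, 396·10²=39600, difference 1.

199 10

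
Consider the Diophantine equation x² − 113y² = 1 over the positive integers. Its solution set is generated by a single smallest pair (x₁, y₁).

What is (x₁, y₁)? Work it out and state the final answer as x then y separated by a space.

1204353 113296

d=113: √d = [10; 1,1,1,2,2,1,1,1,20] (ℓ=9, odd), read p_17/q_17
a_0=10:  p_0=10·1+0=10,  q_0=10·0+1=1
…
a_2=1:  p_2=1·11+10=21,  q_2=1·1+1=2
…
a_4=2:  p_4=2·32+21=85,  q_4=2·3+2=8
…
a_9=20:  p_9=20·776+489=16009,  q_9=20·73+46=1506
…
a_12=1:  p_12=1·32794+16785=49579,  q_12=1·3085+1579=4664
…
a_14=2:  p_14=2·131952+49579=313483,  q_14=2·12413+4664=29490
a_15=1:  p_15=1·313483+131952=445435,  q_15=1·29490+12413=41903
a_16=1:  p_16=1·445435+313483=758918,  q_16=1·41903+29490=71393
a_17=1:  p_17=1·758918+445435=1204353,  q_17=1·71393+41903=113296
(x₁, y₁) = (1204353, 113296);  1204353² − 113·113296² = 1 ✓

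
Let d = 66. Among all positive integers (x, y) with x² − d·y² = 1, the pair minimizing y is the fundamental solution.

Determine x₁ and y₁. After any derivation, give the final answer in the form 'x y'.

65 8

√66 → a₀=8, period (8,16); ℓ=2 even so k=1
i=0: a=8 ⇒ p=8, q=1
i=1: a=8 ⇒ p=65, q=8
fundamental: x₁=65, y₁=8  (since 4225 − 66·64 = 1)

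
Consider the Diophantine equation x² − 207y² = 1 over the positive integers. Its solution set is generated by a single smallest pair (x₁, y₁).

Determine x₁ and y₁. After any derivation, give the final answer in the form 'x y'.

√207 → a₀=14, period (2,1,1,2,1,1,2,28); ℓ=8 even so k=7
a_0=14:  p_0=14·1+0=14,  q_0=14·0+1=1
a_1=2:  p_1=2·14+1=29,  q_1=2·1+0=2
a_2=1:  p_2=1·29+14=43,  q_2=1·2+1=3
…
a_4=2:  p_4=2·72+43=187,  q_4=2·5+3=13
a_5=1:  p_5=1·187+72=259,  q_5=1·13+5=18
a_6=1:  p_6=1·259+187=446,  q_6=1·18+13=31
a_7=2:  p_7=2·446+259=1151,  q_7=2·31+18=80
(x₁, y₁) = (1151, 80);  1151² − 207·80² = 1 ✓

1151 80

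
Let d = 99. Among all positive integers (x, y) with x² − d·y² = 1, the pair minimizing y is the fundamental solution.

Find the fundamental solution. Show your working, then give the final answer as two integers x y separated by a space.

√99 = [9; 1,18, …], period ℓ=2 (even) → k=1
i=0: a=9 ⇒ p=9, q=1
i=1: a=1 ⇒ p=10, q=1
(x₁, y₁) = (10, 1);  10² − 99·1² = 1 ✓

10 1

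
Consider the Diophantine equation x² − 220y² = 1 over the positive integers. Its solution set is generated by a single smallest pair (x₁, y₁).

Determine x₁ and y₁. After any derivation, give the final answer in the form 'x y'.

89 6

d=220: √d = [14; 1,4,1,28] (ℓ=4, even), read p_3/q_3
step 0: (14, 1)  from 14·(1,0) + (0,1)
step 1: (15, 1)  from 1·(14,1) + (1,0)
step 2: (74, 5)  from 4·(15,1) + (14,1)
step 3: (89, 6)  from 1·(74,5) + (15,1)
fundamental: x₁=89, y₁=6  (since 7921 − 220·36 = 1)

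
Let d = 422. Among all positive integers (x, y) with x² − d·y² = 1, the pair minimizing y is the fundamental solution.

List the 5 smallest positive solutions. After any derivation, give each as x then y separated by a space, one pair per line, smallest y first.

d=422: √d = [20; 1,1,5,2,1,…,1,1,40] (ℓ=14, even), read p_13/q_13
k=0  a_k=20  p_k/q_k = 20/1
k=1  a_k=1  p_k/q_k = 21/1
…
k=5  a_k=1  p_k/q_k = 719/35
…
k=7  a_k=20  p_k/q_k = 53719/2615
k=8  a_k=3  p_k/q_k = 163807/7974
…
k=12  a_k=1  p_k/q_k = 3810680/185501
k=13  a_k=1  p_k/q_k = 7022501/341850
fundamental: x₁=7022501, y₁=341850  (since 49315520295001 − 422·116861422500 = 1)
(x_2, y_2) = (7022501·7022501 + 422·341850·341850, 7022501·341850 + 341850·7022501) = (98631040590001, 4801283933700)
(x_3, y_3) = (7022501·98631040590001 + 422·341850·4801283933700, 7022501·4801283933700 + 341850·98631040590001) = (1385273162348638202501, 67434042451384025550)
(x_4, y_4) = (7022501·1385273162348638202501 + 422·341850·67434042451384025550, 7022501·67434042451384025550 + 341850·1385273162348638202501) = (19456164335732849620362360001, 947111261097768740333867400)
(x_5, y_5) = (7022501·19456164335732849620362360001 + 422·341850·947111261097768740333867400, 7022501·947111261097768740333867400 + 341850·19456164335732849620362360001) = (273261867007695159110526238300562501, 13302179556340616719484196916709250)

7022501 341850
98631040590001 4801283933700
1385273162348638202501 67434042451384025550
19456164335732849620362360001 947111261097768740333867400
273261867007695159110526238300562501 13302179556340616719484196916709250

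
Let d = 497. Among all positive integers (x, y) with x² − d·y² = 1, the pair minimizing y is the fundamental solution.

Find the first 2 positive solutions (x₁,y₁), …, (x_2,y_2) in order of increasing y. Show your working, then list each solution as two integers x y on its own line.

d=497: √d = [22; 3,2,2,5,6,5,2,2,3,44] (ℓ=10, even), read p_9/q_9
step 0: (22, 1)  from 22·(1,0) + (0,1)
…
step 2: (156, 7)  from 2·(67,3) + (22,1)
…
step 5: (12685, 569)  from 6·(2051,92) + (379,17)
…
step 8: (352750, 15823)  from 2·(143637,6443) + (65476,2937)
step 9: (1201887, 53912)  from 3·(352750,15823) + (143637,6443)
fundamental: x₁=1201887, y₁=53912  (since 1444532360769 − 497·2906503744 = 1)
(1201887+53912√497)^2 = 2889064721537 + 129592263888√497

1201887 53912
2889064721537 129592263888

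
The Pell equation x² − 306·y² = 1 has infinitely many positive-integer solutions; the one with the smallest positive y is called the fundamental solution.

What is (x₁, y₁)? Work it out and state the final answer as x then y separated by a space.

35 2

√306 → a₀=17, period (2,34); ℓ=2 even so k=1
i=0: a=17 ⇒ p=17, q=1
i=1: a=2 ⇒ p=35, q=2
fundamental: x₁=35, y₁=2  (since 1225 − 306·4 = 1)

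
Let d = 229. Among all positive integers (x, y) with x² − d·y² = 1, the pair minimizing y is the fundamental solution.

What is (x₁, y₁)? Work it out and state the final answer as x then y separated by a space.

5848201 386460

√229 = [15; 7,1,1,7,30, …], period ℓ=5 (odd) → k=9
a_0=15:  p_0=15·1+0=15,  q_0=15·0+1=1
a_1=7:  p_1=7·15+1=106,  q_1=7·1+0=7
a_2=1:  p_2=1·106+15=121,  q_2=1·7+1=8
…
a_4=7:  p_4=7·227+121=1710,  q_4=7·15+8=113
a_5=30:  p_5=30·1710+227=51527,  q_5=30·113+15=3405
a_6=7:  p_6=7·51527+1710=362399,  q_6=7·3405+113=23948
a_7=1:  p_7=1·362399+51527=413926,  q_7=1·23948+3405=27353
a_8=1:  p_8=1·413926+362399=776325,  q_8=1·27353+23948=51301
a_9=7:  p_9=7·776325+413926=5848201,  q_9=7·51301+27353=386460
(x₁, y₁) = (5848201, 386460);  5848201² − 229·386460² = 1 ✓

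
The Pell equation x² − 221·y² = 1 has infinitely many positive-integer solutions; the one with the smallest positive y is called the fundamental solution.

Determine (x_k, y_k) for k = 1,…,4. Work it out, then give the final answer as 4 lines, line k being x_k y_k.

1665 112
5544449 372960
18463013505 1241956688
61481829427201 4135715398080

d=221: √d = [14; 1,6,2,6,1,28] (ℓ=6, even), read p_5/q_5
a_0=14:  p_0=14·1+0=14,  q_0=14·0+1=1
a_1=1:  p_1=1·14+1=15,  q_1=1·1+0=1
…
a_4=6:  p_4=6·223+104=1442,  q_4=6·15+7=97
a_5=1:  p_5=1·1442+223=1665,  q_5=1·97+15=112
(x₁, y₁) = (1665, 112);  1665² − 221·112² = 1 ✓
k=2:  x_2 = 1665·1665+221·112·112 = 5544449,  y_2 = 1665·112+112·1665 = 372960
k=3:  x_3 = 1665·5544449+221·112·372960 = 18463013505,  y_3 = 1665·372960+112·5544449 = 1241956688
k=4:  x_4 = 1665·18463013505+221·112·1241956688 = 61481829427201,  y_4 = 1665·1241956688+112·18463013505 = 4135715398080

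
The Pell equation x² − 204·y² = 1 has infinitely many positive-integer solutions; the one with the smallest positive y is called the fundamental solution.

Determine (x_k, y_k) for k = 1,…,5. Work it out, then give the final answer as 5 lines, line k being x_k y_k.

4999 350
49980001 3499300
499700044999 34986001050
4996000999920001 349790034998600
49950017497500124999 3497200734930001750

√204 = [14; 3,1,1,6,1,1,3,28, …], period ℓ=8 (even) → k=7
i=0: a=14 ⇒ p=14, q=1
i=1: a=3 ⇒ p=43, q=3
…
i=3: a=1 ⇒ p=100, q=7
i=4: a=6 ⇒ p=657, q=46
…
i=6: a=1 ⇒ p=1414, q=99
i=7: a=3 ⇒ p=4999, q=350
fundamental: x₁=4999, y₁=350  (since 24990001 − 204·122500 = 1)
(x_2, y_2) = (4999·4999 + 204·350·350, 4999·350 + 350·4999) = (49980001, 3499300)
(x_3, y_3) = (4999·49980001 + 204·350·3499300, 4999·3499300 + 350·49980001) = (499700044999, 34986001050)
(x_4, y_4) = (4999·499700044999 + 204·350·34986001050, 4999·34986001050 + 350·499700044999) = (4996000999920001, 349790034998600)
(x_5, y_5) = (4999·4996000999920001 + 204·350·349790034998600, 4999·349790034998600 + 350·4996000999920001) = (49950017497500124999, 3497200734930001750)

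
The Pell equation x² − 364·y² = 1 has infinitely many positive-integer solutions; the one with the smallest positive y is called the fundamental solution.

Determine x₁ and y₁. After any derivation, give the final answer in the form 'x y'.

√364 = [19; 12,1,2,3,1,8,1,3,2,1,12,38, …], period ℓ=12 (even) → k=11
k=0  a_k=19  p_k/q_k = 19/1
…
k=2  a_k=1  p_k/q_k = 248/13
k=3  a_k=2  p_k/q_k = 725/38
k=4  a_k=3  p_k/q_k = 2423/127
k=5  a_k=1  p_k/q_k = 3148/165
k=6  a_k=8  p_k/q_k = 27607/1447
…
k=8  a_k=3  p_k/q_k = 119872/6283
k=9  a_k=2  p_k/q_k = 270499/14178
k=10  a_k=1  p_k/q_k = 390371/20461
k=11  a_k=12  p_k/q_k = 4954951/259710
fundamental: x₁=4954951, y₁=259710  (since 24551539412401 − 364·67449284100 = 1)

4954951 259710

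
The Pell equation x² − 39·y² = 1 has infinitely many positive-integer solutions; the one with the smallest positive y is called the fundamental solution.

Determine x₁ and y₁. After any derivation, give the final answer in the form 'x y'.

25 4

√39 = [6; 4,12, …], period ℓ=2 (even) → k=1
i=0: a=6 ⇒ p=6, q=1
i=1: a=4 ⇒ p=25, q=4
fundamental: x₁=25, y₁=4  (since 625 − 39·16 = 1)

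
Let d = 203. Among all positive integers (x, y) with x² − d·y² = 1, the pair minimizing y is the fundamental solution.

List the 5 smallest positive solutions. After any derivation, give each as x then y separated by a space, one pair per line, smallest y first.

57 4
6497 456
740601 51980
84422017 5925264
9623369337 675428116

√203 = [14; 4,28, …], period ℓ=2 (even) → k=1
i=0: a=14 ⇒ p=14, q=1
i=1: a=4 ⇒ p=57, q=4
→ (57, 4).  Check: 57²=3249, 203·4²=3248, difference 1.
k=2:  x_2 = 57·57+203·4·4 = 6497,  y_2 = 57·4+4·57 = 456
k=3:  x_3 = 57·6497+203·4·456 = 740601,  y_3 = 57·456+4·6497 = 51980
k=4:  x_4 = 57·740601+203·4·51980 = 84422017,  y_4 = 57·51980+4·740601 = 5925264
k=5:  x_5 = 57·84422017+203·4·5925264 = 9623369337,  y_5 = 57·5925264+4·84422017 = 675428116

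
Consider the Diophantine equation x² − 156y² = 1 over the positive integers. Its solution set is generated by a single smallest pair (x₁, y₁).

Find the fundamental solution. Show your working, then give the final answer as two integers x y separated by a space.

√156 = [12; 2,24, …], period ℓ=2 (even) → k=1
a_0=12:  p_0=12·1+0=12,  q_0=12·0+1=1
a_1=2:  p_1=2·12+1=25,  q_1=2·1+0=2
→ (25, 2).  Check: 25²=625, 156·2²=624, difference 1.

25 2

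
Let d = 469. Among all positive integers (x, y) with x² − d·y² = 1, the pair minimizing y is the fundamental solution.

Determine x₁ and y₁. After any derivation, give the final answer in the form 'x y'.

d=469: √d = [21; 1,1,1,10,6,10,1,1,1,42] (ℓ=10, even), read p_9/q_9
step 0: (21, 1)  from 21·(1,0) + (0,1)
step 1: (22, 1)  from 1·(21,1) + (1,0)
step 2: (43, 2)  from 1·(22,1) + (21,1)
step 3: (65, 3)  from 1·(43,2) + (22,1)
step 4: (693, 32)  from 10·(65,3) + (43,2)
step 5: (4223, 195)  from 6·(693,32) + (65,3)
step 6: (42923, 1982)  from 10·(4223,195) + (693,32)
step 7: (47146, 2177)  from 1·(42923,1982) + (4223,195)
step 8: (90069, 4159)  from 1·(47146,2177) + (42923,1982)
step 9: (137215, 6336)  from 1·(90069,4159) + (47146,2177)
→ (137215, 6336).  Check: 137215²=18827956225, 469·6336²=18827956224, difference 1.

137215 6336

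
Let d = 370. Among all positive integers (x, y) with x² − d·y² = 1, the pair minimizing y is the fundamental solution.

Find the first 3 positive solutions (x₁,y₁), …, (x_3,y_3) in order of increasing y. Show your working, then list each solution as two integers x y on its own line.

√370 → a₀=19, period (4,4,38); ℓ=3 odd so k=5
step 0: (19, 1)  from 19·(1,0) + (0,1)
step 1: (77, 4)  from 4·(19,1) + (1,0)
…
step 4: (50339, 2617)  from 4·(12503,650) + (327,17)
step 5: (213859, 11118)  from 4·(50339,2617) + (12503,650)
(x₁, y₁) = (213859, 11118);  213859² − 370·11118² = 1 ✓
n=2: (213859,11118)∘(213859,11118) = (213859·213859+370·11118·11118, 213859·11118+11118·213859) = (91471343761,4755368724)
n=3: (91471343761,4755368724)∘(213859,11118) = (213859·91471343761+370·11118·4755368724, 213859·4755368724+11118·91471343761) = (39123940210553539,2033956799880714)

213859 11118
91471343761 4755368724
39123940210553539 2033956799880714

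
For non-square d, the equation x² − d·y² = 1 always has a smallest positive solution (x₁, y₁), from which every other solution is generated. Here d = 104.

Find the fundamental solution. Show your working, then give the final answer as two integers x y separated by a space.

51 5

d=104: √d = [10; 5,20] (ℓ=2, even), read p_1/q_1
step 0: (10, 1)  from 10·(1,0) + (0,1)
step 1: (51, 5)  from 5·(10,1) + (1,0)
→ (51, 5).  Check: 51²=2601, 104·5²=2600, difference 1.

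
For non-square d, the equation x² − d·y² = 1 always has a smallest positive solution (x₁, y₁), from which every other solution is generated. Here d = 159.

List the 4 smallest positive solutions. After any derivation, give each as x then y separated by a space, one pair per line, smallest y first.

1324 105
3505951 278040
9283756924 736249815
24583384828801 1949589232080

d=159: √d = [12; 1,1,1,1,3,1,1,1,1,24] (ℓ=10, even), read p_9/q_9
i=0: a=12 ⇒ p=12, q=1
i=1: a=1 ⇒ p=13, q=1
i=2: a=1 ⇒ p=25, q=2
i=3: a=1 ⇒ p=38, q=3
i=4: a=1 ⇒ p=63, q=5
i=5: a=3 ⇒ p=227, q=18
i=6: a=1 ⇒ p=290, q=23
i=7: a=1 ⇒ p=517, q=41
i=8: a=1 ⇒ p=807, q=64
i=9: a=1 ⇒ p=1324, q=105
(x₁, y₁) = (1324, 105);  1324² − 159·105² = 1 ✓
n=2: (1324,105)∘(1324,105) = (1324·1324+159·105·105, 1324·105+105·1324) = (3505951,278040)
n=3: (3505951,278040)∘(1324,105) = (1324·3505951+159·105·278040, 1324·278040+105·3505951) = (9283756924,736249815)
n=4: (9283756924,736249815)∘(1324,105) = (1324·9283756924+159·105·736249815, 1324·736249815+105·9283756924) = (24583384828801,1949589232080)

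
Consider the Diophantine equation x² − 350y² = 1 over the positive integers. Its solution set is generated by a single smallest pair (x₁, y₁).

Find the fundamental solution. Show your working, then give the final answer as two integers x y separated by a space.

449 24

√350 = [18; 1,2,2,2,1,36, …], period ℓ=6 (even) → k=5
i=0: a=18 ⇒ p=18, q=1
i=1: a=1 ⇒ p=19, q=1
…
i=3: a=2 ⇒ p=131, q=7
i=4: a=2 ⇒ p=318, q=17
i=5: a=1 ⇒ p=449, q=24
(x₁, y₁) = (449, 24);  449² − 350·24² = 1 ✓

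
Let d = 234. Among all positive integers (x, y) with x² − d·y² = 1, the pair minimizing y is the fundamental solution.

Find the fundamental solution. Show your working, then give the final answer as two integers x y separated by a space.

d=234: √d = [15; 3,2,1,2,1,2,3,30] (ℓ=8, even), read p_7/q_7
a_0=15:  p_0=15·1+0=15,  q_0=15·0+1=1
…
a_2=2:  p_2=2·46+15=107,  q_2=2·3+1=7
a_3=1:  p_3=1·107+46=153,  q_3=1·7+3=10
a_4=2:  p_4=2·153+107=413,  q_4=2·10+7=27
…
a_6=2:  p_6=2·566+413=1545,  q_6=2·37+27=101
a_7=3:  p_7=3·1545+566=5201,  q_7=3·101+37=340
(x₁, y₁) = (5201, 340);  5201² − 234·340² = 1 ✓

5201 340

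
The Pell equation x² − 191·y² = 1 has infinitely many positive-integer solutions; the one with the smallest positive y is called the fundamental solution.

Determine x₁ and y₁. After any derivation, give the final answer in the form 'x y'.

d=191: √d = [13; 1,4,1,1,3,…,4,1,26] (ℓ=16, even), read p_15/q_15
i=0: a=13 ⇒ p=13, q=1
…
i=2: a=4 ⇒ p=69, q=5
i=3: a=1 ⇒ p=83, q=6
…
i=5: a=3 ⇒ p=539, q=39
…
i=7: a=2 ⇒ p=2999, q=217
…
i=11: a=3 ⇒ p=704682, q=50989
…
i=13: a=1 ⇒ p=1616447, q=116962
i=14: a=4 ⇒ p=7377553, q=533821
i=15: a=1 ⇒ p=8994000, q=650783
fundamental: x₁=8994000, y₁=650783  (since 80892036000000 − 191·423518513089 = 1)

8994000 650783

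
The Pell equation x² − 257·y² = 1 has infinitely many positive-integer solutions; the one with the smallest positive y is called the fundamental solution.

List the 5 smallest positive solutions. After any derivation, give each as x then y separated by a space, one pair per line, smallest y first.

[16; 32] for √257; ℓ=1 ⇒ convergent index 1
a_0=16:  p_0=16·1+0=16,  q_0=16·0+1=1
a_1=32:  p_1=32·16+1=513,  q_1=32·1+0=32
fundamental: x₁=513, y₁=32  (since 263169 − 257·1024 = 1)
n=2: (513,32)∘(513,32) = (513·513+257·32·32, 513·32+32·513) = (526337,32832)
n=3: (526337,32832)∘(513,32) = (513·526337+257·32·32832, 513·32832+32·526337) = (540021249,33685600)
n=4: (540021249,33685600)∘(513,32) = (513·540021249+257·32·33685600, 513·33685600+32·540021249) = (554061275137,34561392768)
n=5: (554061275137,34561392768)∘(513,32) = (513·554061275137+257·32·34561392768, 513·34561392768+32·554061275137) = (568466328269313,35459955294368)

513 32
526337 32832
540021249 33685600
554061275137 34561392768
568466328269313 35459955294368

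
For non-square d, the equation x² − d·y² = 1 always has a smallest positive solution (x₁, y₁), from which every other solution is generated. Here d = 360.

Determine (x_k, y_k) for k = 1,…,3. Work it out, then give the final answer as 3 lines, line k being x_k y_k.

√360 → a₀=18, period (1,36); ℓ=2 even so k=1
i=0: a=18 ⇒ p=18, q=1
i=1: a=1 ⇒ p=19, q=1
fundamental: x₁=19, y₁=1  (since 361 − 360·1 = 1)
n=2: (19,1)∘(19,1) = (19·19+360·1·1, 19·1+1·19) = (721,38)
n=3: (721,38)∘(19,1) = (19·721+360·1·38, 19·38+1·721) = (27379,1443)

19 1
721 38
27379 1443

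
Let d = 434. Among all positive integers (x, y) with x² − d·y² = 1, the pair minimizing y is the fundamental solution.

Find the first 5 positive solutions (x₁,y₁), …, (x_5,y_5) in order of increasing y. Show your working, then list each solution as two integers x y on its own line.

√434 = [20; 1,4,1,40, …], period ℓ=4 (even) → k=3
step 0: (20, 1)  from 20·(1,0) + (0,1)
step 1: (21, 1)  from 1·(20,1) + (1,0)
step 2: (104, 5)  from 4·(21,1) + (20,1)
step 3: (125, 6)  from 1·(104,5) + (21,1)
→ (125, 6).  Check: 125²=15625, 434·6²=15624, difference 1.
n=2: (125,6)∘(125,6) = (125·125+434·6·6, 125·6+6·125) = (31249,1500)
n=3: (31249,1500)∘(125,6) = (125·31249+434·6·1500, 125·1500+6·31249) = (7812125,374994)
n=4: (7812125,374994)∘(125,6) = (125·7812125+434·6·374994, 125·374994+6·7812125) = (1953000001,93747000)
n=5: (1953000001,93747000)∘(125,6) = (125·1953000001+434·6·93747000, 125·93747000+6·1953000001) = (488242188125,23436375006)

125 6
31249 1500
7812125 374994
1953000001 93747000
488242188125 23436375006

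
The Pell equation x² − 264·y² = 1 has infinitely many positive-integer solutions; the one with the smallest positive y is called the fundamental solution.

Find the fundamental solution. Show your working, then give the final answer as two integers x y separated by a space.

√264 = [16; 4,32, …], period ℓ=2 (even) → k=1
a_0=16:  p_0=16·1+0=16,  q_0=16·0+1=1
a_1=4:  p_1=4·16+1=65,  q_1=4·1+0=4
→ (65, 4).  Check: 65²=4225, 264·4²=4224, difference 1.

65 4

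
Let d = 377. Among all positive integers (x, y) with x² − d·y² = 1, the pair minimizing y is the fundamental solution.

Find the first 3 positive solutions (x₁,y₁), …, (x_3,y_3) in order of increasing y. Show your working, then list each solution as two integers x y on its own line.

233 12
108577 5592
50596649 2605860

d=377: √d = [19; 2,2,2,38] (ℓ=4, even), read p_3/q_3
a_0=19:  p_0=19·1+0=19,  q_0=19·0+1=1
a_1=2:  p_1=2·19+1=39,  q_1=2·1+0=2
a_2=2:  p_2=2·39+19=97,  q_2=2·2+1=5
a_3=2:  p_3=2·97+39=233,  q_3=2·5+2=12
fundamental: x₁=233, y₁=12  (since 54289 − 377·144 = 1)
n=2: (233,12)∘(233,12) = (233·233+377·12·12, 233·12+12·233) = (108577,5592)
n=3: (108577,5592)∘(233,12) = (233·108577+377·12·5592, 233·5592+12·108577) = (50596649,2605860)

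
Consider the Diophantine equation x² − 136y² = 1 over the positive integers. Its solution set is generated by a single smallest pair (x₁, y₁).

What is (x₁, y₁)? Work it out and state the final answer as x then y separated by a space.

35 3

√136 = [11; 1,1,1,22, …], period ℓ=4 (even) → k=3
a_0=11:  p_0=11·1+0=11,  q_0=11·0+1=1
a_1=1:  p_1=1·11+1=12,  q_1=1·1+0=1
a_2=1:  p_2=1·12+11=23,  q_2=1·1+1=2
a_3=1:  p_3=1·23+12=35,  q_3=1·2+1=3
fundamental: x₁=35, y₁=3  (since 1225 − 136·9 = 1)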